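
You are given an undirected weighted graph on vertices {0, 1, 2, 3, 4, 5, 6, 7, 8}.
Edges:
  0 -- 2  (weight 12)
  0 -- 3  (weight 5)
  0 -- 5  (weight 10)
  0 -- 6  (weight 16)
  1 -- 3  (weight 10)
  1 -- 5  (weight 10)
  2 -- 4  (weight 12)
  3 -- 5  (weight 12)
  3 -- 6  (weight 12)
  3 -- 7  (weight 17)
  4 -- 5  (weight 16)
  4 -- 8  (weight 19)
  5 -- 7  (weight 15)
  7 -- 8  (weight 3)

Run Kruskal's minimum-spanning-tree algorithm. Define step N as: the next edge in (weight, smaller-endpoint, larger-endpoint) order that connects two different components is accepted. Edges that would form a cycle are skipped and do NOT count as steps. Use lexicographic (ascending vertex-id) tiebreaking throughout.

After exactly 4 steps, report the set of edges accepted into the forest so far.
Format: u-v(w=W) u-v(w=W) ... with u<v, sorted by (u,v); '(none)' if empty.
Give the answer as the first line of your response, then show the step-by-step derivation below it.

0-3(w=5) 0-5(w=10) 1-3(w=10) 7-8(w=3)

step 1: add edge 7-8 (w=3); MST = {7-8(w=3)}
step 2: add edge 0-3 (w=5); MST = {0-3(w=5) 7-8(w=3)}
step 3: add edge 0-5 (w=10); MST = {0-3(w=5) 0-5(w=10) 7-8(w=3)}
step 4: add edge 1-3 (w=10); MST = {0-3(w=5) 0-5(w=10) 1-3(w=10) 7-8(w=3)}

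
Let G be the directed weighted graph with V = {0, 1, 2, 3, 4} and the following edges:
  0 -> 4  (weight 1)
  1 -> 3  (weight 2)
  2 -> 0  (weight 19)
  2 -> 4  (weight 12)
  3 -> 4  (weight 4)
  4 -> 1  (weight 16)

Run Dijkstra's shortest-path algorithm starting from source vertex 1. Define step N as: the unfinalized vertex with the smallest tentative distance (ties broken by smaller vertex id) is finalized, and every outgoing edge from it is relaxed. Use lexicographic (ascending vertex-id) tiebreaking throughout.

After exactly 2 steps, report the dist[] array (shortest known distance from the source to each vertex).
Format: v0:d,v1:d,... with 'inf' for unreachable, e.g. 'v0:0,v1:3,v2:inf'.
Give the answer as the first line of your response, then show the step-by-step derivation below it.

v0:inf,v1:0,v2:inf,v3:2,v4:6

step 1: dist = v0:inf,v1:0,v2:inf,v3:2,v4:inf
step 2: dist = v0:inf,v1:0,v2:inf,v3:2,v4:6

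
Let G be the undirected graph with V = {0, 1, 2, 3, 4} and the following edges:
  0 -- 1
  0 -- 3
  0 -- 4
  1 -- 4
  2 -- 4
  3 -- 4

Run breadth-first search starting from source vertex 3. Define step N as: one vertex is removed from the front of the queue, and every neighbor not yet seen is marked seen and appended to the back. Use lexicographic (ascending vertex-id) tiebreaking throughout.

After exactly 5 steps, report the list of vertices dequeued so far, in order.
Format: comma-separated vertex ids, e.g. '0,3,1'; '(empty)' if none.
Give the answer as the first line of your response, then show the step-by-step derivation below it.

3,0,4,1,2

step 1: dequeue 3; queue=[0,4]; order=3
step 2: dequeue 0; queue=[4,1]; order=3,0
step 3: dequeue 4; queue=[1,2]; order=3,0,4
step 4: dequeue 1; queue=[2]; order=3,0,4,1
step 5: dequeue 2; queue=[(empty)]; order=3,0,4,1,2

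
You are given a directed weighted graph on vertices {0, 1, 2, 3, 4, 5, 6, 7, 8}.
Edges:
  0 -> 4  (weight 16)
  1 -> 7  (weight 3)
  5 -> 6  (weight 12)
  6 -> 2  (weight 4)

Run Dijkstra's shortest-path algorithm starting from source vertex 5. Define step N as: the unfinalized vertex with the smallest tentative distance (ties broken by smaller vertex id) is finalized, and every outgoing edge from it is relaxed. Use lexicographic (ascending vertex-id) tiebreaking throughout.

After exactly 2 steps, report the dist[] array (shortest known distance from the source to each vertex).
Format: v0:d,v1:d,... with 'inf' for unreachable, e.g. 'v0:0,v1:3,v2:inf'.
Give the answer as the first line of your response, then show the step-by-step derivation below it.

v0:inf,v1:inf,v2:16,v3:inf,v4:inf,v5:0,v6:12,v7:inf,v8:inf

step 1: dist = v0:inf,v1:inf,v2:inf,v3:inf,v4:inf,v5:0,v6:12,v7:inf,v8:inf
step 2: dist = v0:inf,v1:inf,v2:16,v3:inf,v4:inf,v5:0,v6:12,v7:inf,v8:inf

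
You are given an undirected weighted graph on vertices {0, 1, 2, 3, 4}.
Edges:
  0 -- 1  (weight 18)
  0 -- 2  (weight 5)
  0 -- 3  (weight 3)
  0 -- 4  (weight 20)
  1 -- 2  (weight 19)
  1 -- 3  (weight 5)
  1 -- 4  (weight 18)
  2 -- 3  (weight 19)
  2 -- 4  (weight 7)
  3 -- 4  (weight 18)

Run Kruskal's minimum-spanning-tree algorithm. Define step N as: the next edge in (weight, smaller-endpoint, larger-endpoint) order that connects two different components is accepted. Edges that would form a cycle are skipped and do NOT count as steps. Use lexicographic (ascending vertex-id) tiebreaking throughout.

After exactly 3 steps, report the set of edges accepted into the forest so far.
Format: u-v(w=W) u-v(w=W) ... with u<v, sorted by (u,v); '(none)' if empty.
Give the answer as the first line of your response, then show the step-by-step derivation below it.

0-2(w=5) 0-3(w=3) 1-3(w=5)

step 1: add edge 0-3 (w=3); MST = {0-3(w=3)}
step 2: add edge 0-2 (w=5); MST = {0-2(w=5) 0-3(w=3)}
step 3: add edge 1-3 (w=5); MST = {0-2(w=5) 0-3(w=3) 1-3(w=5)}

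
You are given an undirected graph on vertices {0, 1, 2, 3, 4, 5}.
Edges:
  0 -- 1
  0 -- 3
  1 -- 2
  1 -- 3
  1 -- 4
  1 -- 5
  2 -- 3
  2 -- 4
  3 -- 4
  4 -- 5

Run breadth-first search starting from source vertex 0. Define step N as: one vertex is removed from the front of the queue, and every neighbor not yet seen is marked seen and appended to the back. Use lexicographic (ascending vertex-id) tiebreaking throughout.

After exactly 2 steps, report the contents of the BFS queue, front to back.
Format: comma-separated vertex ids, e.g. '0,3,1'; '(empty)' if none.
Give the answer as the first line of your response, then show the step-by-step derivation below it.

3,2,4,5

step 1: dequeue 0; queue=[1,3]; order=0
step 2: dequeue 1; queue=[3,2,4,5]; order=0,1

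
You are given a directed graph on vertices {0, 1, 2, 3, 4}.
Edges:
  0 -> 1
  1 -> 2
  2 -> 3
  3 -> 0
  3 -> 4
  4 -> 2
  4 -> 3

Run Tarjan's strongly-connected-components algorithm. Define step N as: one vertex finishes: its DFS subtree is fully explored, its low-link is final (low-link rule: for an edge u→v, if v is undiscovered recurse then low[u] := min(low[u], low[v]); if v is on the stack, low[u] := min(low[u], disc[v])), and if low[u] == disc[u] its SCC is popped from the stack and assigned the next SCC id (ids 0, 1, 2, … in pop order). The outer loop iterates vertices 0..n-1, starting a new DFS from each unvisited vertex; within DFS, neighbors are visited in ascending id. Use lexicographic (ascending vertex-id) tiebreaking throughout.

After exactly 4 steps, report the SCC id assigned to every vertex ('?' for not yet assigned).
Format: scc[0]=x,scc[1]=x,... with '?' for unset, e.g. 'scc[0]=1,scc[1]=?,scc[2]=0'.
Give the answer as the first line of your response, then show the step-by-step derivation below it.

scc[0]=?,scc[1]=?,scc[2]=?,scc[3]=?,scc[4]=?

step 1: low=(low[0]=0,low[1]=1,low[2]=2,low[3]=0,low[4]=2); scc=(scc[0]=?,scc[1]=?,scc[2]=?,scc[3]=?,scc[4]=?)
step 2: low=(low[0]=0,low[1]=1,low[2]=2,low[3]=0,low[4]=2); scc=(scc[0]=?,scc[1]=?,scc[2]=?,scc[3]=?,scc[4]=?)
step 3: low=(low[0]=0,low[1]=1,low[2]=0,low[3]=0,low[4]=2); scc=(scc[0]=?,scc[1]=?,scc[2]=?,scc[3]=?,scc[4]=?)
step 4: low=(low[0]=0,low[1]=0,low[2]=0,low[3]=0,low[4]=2); scc=(scc[0]=?,scc[1]=?,scc[2]=?,scc[3]=?,scc[4]=?)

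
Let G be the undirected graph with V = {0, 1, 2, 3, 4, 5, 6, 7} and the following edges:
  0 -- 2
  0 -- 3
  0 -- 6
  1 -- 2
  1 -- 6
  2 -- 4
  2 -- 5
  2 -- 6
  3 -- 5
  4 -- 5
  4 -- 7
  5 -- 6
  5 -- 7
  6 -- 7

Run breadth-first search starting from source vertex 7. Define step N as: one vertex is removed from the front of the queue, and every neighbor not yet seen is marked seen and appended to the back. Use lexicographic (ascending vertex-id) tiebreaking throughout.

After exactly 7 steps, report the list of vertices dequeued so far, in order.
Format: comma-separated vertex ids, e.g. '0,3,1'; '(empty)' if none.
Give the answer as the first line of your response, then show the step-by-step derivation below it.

7,4,5,6,2,3,0

step 1: dequeue 7; queue=[4,5,6]; order=7
step 2: dequeue 4; queue=[5,6,2]; order=7,4
step 3: dequeue 5; queue=[6,2,3]; order=7,4,5
step 4: dequeue 6; queue=[2,3,0,1]; order=7,4,5,6
step 5: dequeue 2; queue=[3,0,1]; order=7,4,5,6,2
step 6: dequeue 3; queue=[0,1]; order=7,4,5,6,2,3
step 7: dequeue 0; queue=[1]; order=7,4,5,6,2,3,0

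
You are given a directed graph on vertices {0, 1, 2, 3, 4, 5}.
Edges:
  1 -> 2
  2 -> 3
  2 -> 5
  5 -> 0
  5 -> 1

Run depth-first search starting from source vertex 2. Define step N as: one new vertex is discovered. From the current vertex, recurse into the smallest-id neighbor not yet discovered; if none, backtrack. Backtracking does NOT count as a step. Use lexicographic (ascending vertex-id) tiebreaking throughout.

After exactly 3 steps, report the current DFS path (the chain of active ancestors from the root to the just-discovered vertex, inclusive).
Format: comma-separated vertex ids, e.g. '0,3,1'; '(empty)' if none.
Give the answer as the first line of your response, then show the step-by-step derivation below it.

2,5

step 1: discover 2; path=2; order=2
step 2: discover 3; path=2>3; order=2,3
step 3: discover 5; path=2>5; order=2,3,5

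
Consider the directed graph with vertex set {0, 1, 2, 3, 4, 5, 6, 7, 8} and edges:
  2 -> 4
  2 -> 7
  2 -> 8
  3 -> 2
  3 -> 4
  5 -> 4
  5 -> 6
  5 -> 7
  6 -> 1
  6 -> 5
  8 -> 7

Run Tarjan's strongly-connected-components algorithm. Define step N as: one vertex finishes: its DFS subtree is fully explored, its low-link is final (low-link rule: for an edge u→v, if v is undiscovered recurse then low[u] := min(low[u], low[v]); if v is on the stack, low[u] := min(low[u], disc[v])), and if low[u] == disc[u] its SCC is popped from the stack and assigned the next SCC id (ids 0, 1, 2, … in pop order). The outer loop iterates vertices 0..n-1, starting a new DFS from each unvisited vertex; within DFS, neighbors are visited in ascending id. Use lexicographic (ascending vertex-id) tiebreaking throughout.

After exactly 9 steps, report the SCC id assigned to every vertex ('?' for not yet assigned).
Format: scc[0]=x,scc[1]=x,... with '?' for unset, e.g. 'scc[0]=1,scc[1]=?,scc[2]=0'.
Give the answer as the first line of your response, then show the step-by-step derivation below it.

scc[0]=0,scc[1]=1,scc[2]=5,scc[3]=6,scc[4]=2,scc[5]=7,scc[6]=7,scc[7]=3,scc[8]=4

step 1: low=(low[0]=0,low[1]=?,low[2]=?,low[3]=?,low[4]=?,low[5]=?,low[6]=?,low[7]=?,low[8]=?); scc=(scc[0]=0,scc[1]=?,scc[2]=?,scc[3]=?,scc[4]=?,scc[5]=?,scc[6]=?,scc[7]=?,scc[8]=?)
step 2: low=(low[0]=0,low[1]=1,low[2]=?,low[3]=?,low[4]=?,low[5]=?,low[6]=?,low[7]=?,low[8]=?); scc=(scc[0]=0,scc[1]=1,scc[2]=?,scc[3]=?,scc[4]=?,scc[5]=?,scc[6]=?,scc[7]=?,scc[8]=?)
step 3: low=(low[0]=0,low[1]=1,low[2]=2,low[3]=?,low[4]=3,low[5]=?,low[6]=?,low[7]=?,low[8]=?); scc=(scc[0]=0,scc[1]=1,scc[2]=?,scc[3]=?,scc[4]=2,scc[5]=?,scc[6]=?,scc[7]=?,scc[8]=?)
step 4: low=(low[0]=0,low[1]=1,low[2]=2,low[3]=?,low[4]=3,low[5]=?,low[6]=?,low[7]=4,low[8]=?); scc=(scc[0]=0,scc[1]=1,scc[2]=?,scc[3]=?,scc[4]=2,scc[5]=?,scc[6]=?,scc[7]=3,scc[8]=?)
step 5: low=(low[0]=0,low[1]=1,low[2]=2,low[3]=?,low[4]=3,low[5]=?,low[6]=?,low[7]=4,low[8]=5); scc=(scc[0]=0,scc[1]=1,scc[2]=?,scc[3]=?,scc[4]=2,scc[5]=?,scc[6]=?,scc[7]=3,scc[8]=4)
step 6: low=(low[0]=0,low[1]=1,low[2]=2,low[3]=?,low[4]=3,low[5]=?,low[6]=?,low[7]=4,low[8]=5); scc=(scc[0]=0,scc[1]=1,scc[2]=5,scc[3]=?,scc[4]=2,scc[5]=?,scc[6]=?,scc[7]=3,scc[8]=4)
step 7: low=(low[0]=0,low[1]=1,low[2]=2,low[3]=6,low[4]=3,low[5]=?,low[6]=?,low[7]=4,low[8]=5); scc=(scc[0]=0,scc[1]=1,scc[2]=5,scc[3]=6,scc[4]=2,scc[5]=?,scc[6]=?,scc[7]=3,scc[8]=4)
step 8: low=(low[0]=0,low[1]=1,low[2]=2,low[3]=6,low[4]=3,low[5]=7,low[6]=7,low[7]=4,low[8]=5); scc=(scc[0]=0,scc[1]=1,scc[2]=5,scc[3]=6,scc[4]=2,scc[5]=?,scc[6]=?,scc[7]=3,scc[8]=4)
step 9: low=(low[0]=0,low[1]=1,low[2]=2,low[3]=6,low[4]=3,low[5]=7,low[6]=7,low[7]=4,low[8]=5); scc=(scc[0]=0,scc[1]=1,scc[2]=5,scc[3]=6,scc[4]=2,scc[5]=7,scc[6]=7,scc[7]=3,scc[8]=4)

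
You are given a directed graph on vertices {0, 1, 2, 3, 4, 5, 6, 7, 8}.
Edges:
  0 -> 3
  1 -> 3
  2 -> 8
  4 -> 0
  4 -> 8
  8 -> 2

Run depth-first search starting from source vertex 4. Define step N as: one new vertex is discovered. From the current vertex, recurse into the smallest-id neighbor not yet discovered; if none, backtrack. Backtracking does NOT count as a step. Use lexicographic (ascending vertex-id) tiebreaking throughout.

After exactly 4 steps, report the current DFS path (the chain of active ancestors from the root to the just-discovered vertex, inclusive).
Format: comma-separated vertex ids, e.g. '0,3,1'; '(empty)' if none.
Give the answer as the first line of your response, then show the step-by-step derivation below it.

4,8

step 1: discover 4; path=4; order=4
step 2: discover 0; path=4>0; order=4,0
step 3: discover 3; path=4>0>3; order=4,0,3
step 4: discover 8; path=4>8; order=4,0,3,8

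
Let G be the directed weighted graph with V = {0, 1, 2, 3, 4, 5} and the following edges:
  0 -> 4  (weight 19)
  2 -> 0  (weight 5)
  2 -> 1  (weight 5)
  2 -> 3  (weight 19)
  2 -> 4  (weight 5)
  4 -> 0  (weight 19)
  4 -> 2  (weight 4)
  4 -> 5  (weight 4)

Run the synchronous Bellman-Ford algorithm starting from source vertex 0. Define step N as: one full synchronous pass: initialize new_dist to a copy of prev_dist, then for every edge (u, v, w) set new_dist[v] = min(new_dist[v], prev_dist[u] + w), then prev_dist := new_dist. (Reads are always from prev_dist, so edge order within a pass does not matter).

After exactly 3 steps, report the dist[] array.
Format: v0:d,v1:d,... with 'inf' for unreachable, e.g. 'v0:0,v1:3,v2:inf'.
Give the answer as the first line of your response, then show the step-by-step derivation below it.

v0:0,v1:28,v2:23,v3:42,v4:19,v5:23

step 1: dist = v0:0,v1:inf,v2:inf,v3:inf,v4:19,v5:inf
step 2: dist = v0:0,v1:inf,v2:23,v3:inf,v4:19,v5:23
step 3: dist = v0:0,v1:28,v2:23,v3:42,v4:19,v5:23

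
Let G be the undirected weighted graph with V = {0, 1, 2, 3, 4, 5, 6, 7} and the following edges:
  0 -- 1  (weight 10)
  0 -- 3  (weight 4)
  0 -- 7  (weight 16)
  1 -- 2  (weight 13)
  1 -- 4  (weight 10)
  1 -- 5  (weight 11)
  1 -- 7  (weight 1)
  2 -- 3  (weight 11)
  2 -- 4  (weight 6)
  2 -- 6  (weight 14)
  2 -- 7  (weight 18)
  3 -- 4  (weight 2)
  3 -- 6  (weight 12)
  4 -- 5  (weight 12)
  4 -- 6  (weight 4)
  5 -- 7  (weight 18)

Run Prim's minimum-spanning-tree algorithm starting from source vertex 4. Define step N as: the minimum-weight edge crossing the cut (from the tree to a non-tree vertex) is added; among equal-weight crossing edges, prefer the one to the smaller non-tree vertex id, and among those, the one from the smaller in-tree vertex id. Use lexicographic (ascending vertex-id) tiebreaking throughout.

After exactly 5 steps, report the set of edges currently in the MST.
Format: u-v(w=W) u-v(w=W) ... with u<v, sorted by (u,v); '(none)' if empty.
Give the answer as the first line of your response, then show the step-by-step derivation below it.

0-1(w=10) 0-3(w=4) 2-4(w=6) 3-4(w=2) 4-6(w=4)

step 1: add edge 3-4 (w=2); MST = {3-4(w=2)}
step 2: add edge 0-3 (w=4); MST = {0-3(w=4) 3-4(w=2)}
step 3: add edge 4-6 (w=4); MST = {0-3(w=4) 3-4(w=2) 4-6(w=4)}
step 4: add edge 2-4 (w=6); MST = {0-3(w=4) 2-4(w=6) 3-4(w=2) 4-6(w=4)}
step 5: add edge 0-1 (w=10); MST = {0-1(w=10) 0-3(w=4) 2-4(w=6) 3-4(w=2) 4-6(w=4)}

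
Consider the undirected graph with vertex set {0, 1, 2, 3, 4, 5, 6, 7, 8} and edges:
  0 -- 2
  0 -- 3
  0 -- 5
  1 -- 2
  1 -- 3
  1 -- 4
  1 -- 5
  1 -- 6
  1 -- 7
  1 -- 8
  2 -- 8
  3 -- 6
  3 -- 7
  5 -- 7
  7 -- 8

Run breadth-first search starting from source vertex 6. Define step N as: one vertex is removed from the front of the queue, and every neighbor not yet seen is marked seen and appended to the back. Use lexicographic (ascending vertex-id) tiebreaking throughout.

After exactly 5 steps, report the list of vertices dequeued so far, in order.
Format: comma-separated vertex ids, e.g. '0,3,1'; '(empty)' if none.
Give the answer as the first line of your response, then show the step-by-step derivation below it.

6,1,3,2,4

step 1: dequeue 6; queue=[1,3]; order=6
step 2: dequeue 1; queue=[3,2,4,5,7,8]; order=6,1
step 3: dequeue 3; queue=[2,4,5,7,8,0]; order=6,1,3
step 4: dequeue 2; queue=[4,5,7,8,0]; order=6,1,3,2
step 5: dequeue 4; queue=[5,7,8,0]; order=6,1,3,2,4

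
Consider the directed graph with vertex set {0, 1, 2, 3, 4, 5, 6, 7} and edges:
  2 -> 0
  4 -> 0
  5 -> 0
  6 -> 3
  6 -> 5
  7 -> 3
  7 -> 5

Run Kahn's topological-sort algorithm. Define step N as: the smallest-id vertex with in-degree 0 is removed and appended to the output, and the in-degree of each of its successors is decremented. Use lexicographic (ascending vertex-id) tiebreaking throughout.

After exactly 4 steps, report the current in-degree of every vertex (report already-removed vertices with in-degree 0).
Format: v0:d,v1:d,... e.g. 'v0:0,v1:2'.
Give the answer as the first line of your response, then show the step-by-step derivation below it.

v0:1,v1:0,v2:0,v3:1,v4:0,v5:1,v6:0,v7:0

step 1: output 1; order=[1]; indeg=(3,0,0,2,0,2,0,0)
step 2: output 2; order=[1,2]; indeg=(2,0,0,2,0,2,0,0)
step 3: output 4; order=[1,2,4]; indeg=(1,0,0,2,0,2,0,0)
step 4: output 6; order=[1,2,4,6]; indeg=(1,0,0,1,0,1,0,0)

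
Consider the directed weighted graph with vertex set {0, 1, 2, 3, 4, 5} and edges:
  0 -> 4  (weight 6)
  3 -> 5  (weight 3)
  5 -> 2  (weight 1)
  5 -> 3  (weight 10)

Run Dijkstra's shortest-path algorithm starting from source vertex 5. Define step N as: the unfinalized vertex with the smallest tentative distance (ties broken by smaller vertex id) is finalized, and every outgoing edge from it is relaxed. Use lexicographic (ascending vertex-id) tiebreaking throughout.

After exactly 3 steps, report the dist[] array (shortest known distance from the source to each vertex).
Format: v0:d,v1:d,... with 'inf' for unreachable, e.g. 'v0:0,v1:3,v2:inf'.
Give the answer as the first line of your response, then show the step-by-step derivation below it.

v0:inf,v1:inf,v2:1,v3:10,v4:inf,v5:0

step 1: dist = v0:inf,v1:inf,v2:1,v3:10,v4:inf,v5:0
step 2: dist = v0:inf,v1:inf,v2:1,v3:10,v4:inf,v5:0
step 3: dist = v0:inf,v1:inf,v2:1,v3:10,v4:inf,v5:0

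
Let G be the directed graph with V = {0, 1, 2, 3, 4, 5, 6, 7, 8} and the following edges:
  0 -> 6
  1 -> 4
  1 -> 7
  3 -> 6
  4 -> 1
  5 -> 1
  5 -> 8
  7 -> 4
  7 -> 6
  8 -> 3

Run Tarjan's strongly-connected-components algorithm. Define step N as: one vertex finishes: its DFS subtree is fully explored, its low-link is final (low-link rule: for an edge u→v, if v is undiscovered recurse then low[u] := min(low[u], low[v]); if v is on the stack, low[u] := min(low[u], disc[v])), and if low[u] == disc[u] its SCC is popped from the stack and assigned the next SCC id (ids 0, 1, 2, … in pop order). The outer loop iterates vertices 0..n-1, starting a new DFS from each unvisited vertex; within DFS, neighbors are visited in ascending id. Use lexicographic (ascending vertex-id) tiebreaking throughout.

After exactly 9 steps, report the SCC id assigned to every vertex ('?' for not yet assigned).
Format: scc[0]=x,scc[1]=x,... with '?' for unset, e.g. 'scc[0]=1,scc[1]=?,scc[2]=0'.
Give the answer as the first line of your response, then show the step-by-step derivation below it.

scc[0]=1,scc[1]=2,scc[2]=3,scc[3]=4,scc[4]=2,scc[5]=6,scc[6]=0,scc[7]=2,scc[8]=5

step 1: low=(low[0]=0,low[1]=?,low[2]=?,low[3]=?,low[4]=?,low[5]=?,low[6]=1,low[7]=?,low[8]=?); scc=(scc[0]=?,scc[1]=?,scc[2]=?,scc[3]=?,scc[4]=?,scc[5]=?,scc[6]=0,scc[7]=?,scc[8]=?)
step 2: low=(low[0]=0,low[1]=?,low[2]=?,low[3]=?,low[4]=?,low[5]=?,low[6]=1,low[7]=?,low[8]=?); scc=(scc[0]=1,scc[1]=?,scc[2]=?,scc[3]=?,scc[4]=?,scc[5]=?,scc[6]=0,scc[7]=?,scc[8]=?)
step 3: low=(low[0]=0,low[1]=2,low[2]=?,low[3]=?,low[4]=2,low[5]=?,low[6]=1,low[7]=?,low[8]=?); scc=(scc[0]=1,scc[1]=?,scc[2]=?,scc[3]=?,scc[4]=?,scc[5]=?,scc[6]=0,scc[7]=?,scc[8]=?)
step 4: low=(low[0]=0,low[1]=2,low[2]=?,low[3]=?,low[4]=2,low[5]=?,low[6]=1,low[7]=3,low[8]=?); scc=(scc[0]=1,scc[1]=?,scc[2]=?,scc[3]=?,scc[4]=?,scc[5]=?,scc[6]=0,scc[7]=?,scc[8]=?)
step 5: low=(low[0]=0,low[1]=2,low[2]=?,low[3]=?,low[4]=2,low[5]=?,low[6]=1,low[7]=3,low[8]=?); scc=(scc[0]=1,scc[1]=2,scc[2]=?,scc[3]=?,scc[4]=2,scc[5]=?,scc[6]=0,scc[7]=2,scc[8]=?)
step 6: low=(low[0]=0,low[1]=2,low[2]=5,low[3]=?,low[4]=2,low[5]=?,low[6]=1,low[7]=3,low[8]=?); scc=(scc[0]=1,scc[1]=2,scc[2]=3,scc[3]=?,scc[4]=2,scc[5]=?,scc[6]=0,scc[7]=2,scc[8]=?)
step 7: low=(low[0]=0,low[1]=2,low[2]=5,low[3]=6,low[4]=2,low[5]=?,low[6]=1,low[7]=3,low[8]=?); scc=(scc[0]=1,scc[1]=2,scc[2]=3,scc[3]=4,scc[4]=2,scc[5]=?,scc[6]=0,scc[7]=2,scc[8]=?)
step 8: low=(low[0]=0,low[1]=2,low[2]=5,low[3]=6,low[4]=2,low[5]=7,low[6]=1,low[7]=3,low[8]=8); scc=(scc[0]=1,scc[1]=2,scc[2]=3,scc[3]=4,scc[4]=2,scc[5]=?,scc[6]=0,scc[7]=2,scc[8]=5)
step 9: low=(low[0]=0,low[1]=2,low[2]=5,low[3]=6,low[4]=2,low[5]=7,low[6]=1,low[7]=3,low[8]=8); scc=(scc[0]=1,scc[1]=2,scc[2]=3,scc[3]=4,scc[4]=2,scc[5]=6,scc[6]=0,scc[7]=2,scc[8]=5)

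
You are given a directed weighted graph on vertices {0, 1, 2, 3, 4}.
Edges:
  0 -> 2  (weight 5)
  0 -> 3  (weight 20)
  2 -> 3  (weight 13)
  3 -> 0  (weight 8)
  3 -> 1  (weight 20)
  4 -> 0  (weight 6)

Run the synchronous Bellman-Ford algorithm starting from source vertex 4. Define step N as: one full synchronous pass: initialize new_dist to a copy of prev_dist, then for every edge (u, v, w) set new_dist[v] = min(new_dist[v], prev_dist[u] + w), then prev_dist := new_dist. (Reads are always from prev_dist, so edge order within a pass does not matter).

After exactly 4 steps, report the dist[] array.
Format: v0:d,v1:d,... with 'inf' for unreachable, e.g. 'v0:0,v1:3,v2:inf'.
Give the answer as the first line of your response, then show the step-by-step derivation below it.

v0:6,v1:44,v2:11,v3:24,v4:0

step 1: dist = v0:6,v1:inf,v2:inf,v3:inf,v4:0
step 2: dist = v0:6,v1:inf,v2:11,v3:26,v4:0
step 3: dist = v0:6,v1:46,v2:11,v3:24,v4:0
step 4: dist = v0:6,v1:44,v2:11,v3:24,v4:0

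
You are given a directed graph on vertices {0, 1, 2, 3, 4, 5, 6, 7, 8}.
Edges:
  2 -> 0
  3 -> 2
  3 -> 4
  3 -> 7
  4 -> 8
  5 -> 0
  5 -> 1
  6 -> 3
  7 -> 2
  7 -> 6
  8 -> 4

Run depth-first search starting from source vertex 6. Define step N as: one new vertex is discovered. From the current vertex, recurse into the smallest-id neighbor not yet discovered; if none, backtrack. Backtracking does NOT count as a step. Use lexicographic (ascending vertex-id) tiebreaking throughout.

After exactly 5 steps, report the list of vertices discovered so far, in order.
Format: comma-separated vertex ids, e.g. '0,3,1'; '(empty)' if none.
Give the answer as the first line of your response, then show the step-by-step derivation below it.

6,3,2,0,4

step 1: discover 6; path=6; order=6
step 2: discover 3; path=6>3; order=6,3
step 3: discover 2; path=6>3>2; order=6,3,2
step 4: discover 0; path=6>3>2>0; order=6,3,2,0
step 5: discover 4; path=6>3>4; order=6,3,2,0,4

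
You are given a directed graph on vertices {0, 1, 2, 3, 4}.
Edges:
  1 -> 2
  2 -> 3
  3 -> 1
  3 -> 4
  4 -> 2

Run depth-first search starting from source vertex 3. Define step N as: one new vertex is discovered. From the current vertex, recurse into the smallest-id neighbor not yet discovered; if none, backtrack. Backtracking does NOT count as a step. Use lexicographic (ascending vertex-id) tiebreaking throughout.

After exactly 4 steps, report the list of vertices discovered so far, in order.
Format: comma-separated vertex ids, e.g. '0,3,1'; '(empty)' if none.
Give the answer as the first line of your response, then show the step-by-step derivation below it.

3,1,2,4

step 1: discover 3; path=3; order=3
step 2: discover 1; path=3>1; order=3,1
step 3: discover 2; path=3>1>2; order=3,1,2
step 4: discover 4; path=3>4; order=3,1,2,4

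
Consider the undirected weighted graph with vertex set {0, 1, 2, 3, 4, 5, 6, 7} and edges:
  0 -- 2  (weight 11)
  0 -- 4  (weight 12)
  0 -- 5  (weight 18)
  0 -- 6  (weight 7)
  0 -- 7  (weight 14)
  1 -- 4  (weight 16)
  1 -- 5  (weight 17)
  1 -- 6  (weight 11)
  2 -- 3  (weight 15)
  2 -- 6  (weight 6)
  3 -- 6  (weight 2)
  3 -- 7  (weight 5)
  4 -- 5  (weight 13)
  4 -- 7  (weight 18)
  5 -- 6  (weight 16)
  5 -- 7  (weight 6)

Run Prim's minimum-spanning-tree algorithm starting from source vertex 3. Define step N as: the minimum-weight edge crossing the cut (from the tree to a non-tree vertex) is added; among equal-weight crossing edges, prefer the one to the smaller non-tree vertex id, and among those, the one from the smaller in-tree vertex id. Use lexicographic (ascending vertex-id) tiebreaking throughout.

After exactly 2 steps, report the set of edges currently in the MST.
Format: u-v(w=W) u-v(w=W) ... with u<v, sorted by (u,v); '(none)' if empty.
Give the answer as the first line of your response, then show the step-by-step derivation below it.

3-6(w=2) 3-7(w=5)

step 1: add edge 3-6 (w=2); MST = {3-6(w=2)}
step 2: add edge 3-7 (w=5); MST = {3-6(w=2) 3-7(w=5)}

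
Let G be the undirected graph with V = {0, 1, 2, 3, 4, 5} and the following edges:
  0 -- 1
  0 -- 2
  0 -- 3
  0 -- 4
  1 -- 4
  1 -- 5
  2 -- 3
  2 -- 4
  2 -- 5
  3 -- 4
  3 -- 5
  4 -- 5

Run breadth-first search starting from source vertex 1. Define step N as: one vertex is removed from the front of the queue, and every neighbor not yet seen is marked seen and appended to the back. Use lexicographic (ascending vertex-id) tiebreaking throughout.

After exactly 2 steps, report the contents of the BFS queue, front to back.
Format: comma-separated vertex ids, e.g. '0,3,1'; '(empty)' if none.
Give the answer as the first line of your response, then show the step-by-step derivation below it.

4,5,2,3

step 1: dequeue 1; queue=[0,4,5]; order=1
step 2: dequeue 0; queue=[4,5,2,3]; order=1,0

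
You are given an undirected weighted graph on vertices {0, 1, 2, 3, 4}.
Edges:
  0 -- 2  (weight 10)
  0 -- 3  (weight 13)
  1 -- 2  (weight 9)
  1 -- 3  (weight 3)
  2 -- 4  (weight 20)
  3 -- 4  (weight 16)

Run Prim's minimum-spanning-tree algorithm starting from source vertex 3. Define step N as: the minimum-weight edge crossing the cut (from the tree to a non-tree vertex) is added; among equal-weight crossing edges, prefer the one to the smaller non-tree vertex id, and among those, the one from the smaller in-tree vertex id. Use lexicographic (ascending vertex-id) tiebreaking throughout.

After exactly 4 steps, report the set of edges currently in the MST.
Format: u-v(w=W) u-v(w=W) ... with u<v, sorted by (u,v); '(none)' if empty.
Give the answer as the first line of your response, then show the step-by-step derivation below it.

0-2(w=10) 1-2(w=9) 1-3(w=3) 3-4(w=16)

step 1: add edge 1-3 (w=3); MST = {1-3(w=3)}
step 2: add edge 1-2 (w=9); MST = {1-2(w=9) 1-3(w=3)}
step 3: add edge 0-2 (w=10); MST = {0-2(w=10) 1-2(w=9) 1-3(w=3)}
step 4: add edge 3-4 (w=16); MST = {0-2(w=10) 1-2(w=9) 1-3(w=3) 3-4(w=16)}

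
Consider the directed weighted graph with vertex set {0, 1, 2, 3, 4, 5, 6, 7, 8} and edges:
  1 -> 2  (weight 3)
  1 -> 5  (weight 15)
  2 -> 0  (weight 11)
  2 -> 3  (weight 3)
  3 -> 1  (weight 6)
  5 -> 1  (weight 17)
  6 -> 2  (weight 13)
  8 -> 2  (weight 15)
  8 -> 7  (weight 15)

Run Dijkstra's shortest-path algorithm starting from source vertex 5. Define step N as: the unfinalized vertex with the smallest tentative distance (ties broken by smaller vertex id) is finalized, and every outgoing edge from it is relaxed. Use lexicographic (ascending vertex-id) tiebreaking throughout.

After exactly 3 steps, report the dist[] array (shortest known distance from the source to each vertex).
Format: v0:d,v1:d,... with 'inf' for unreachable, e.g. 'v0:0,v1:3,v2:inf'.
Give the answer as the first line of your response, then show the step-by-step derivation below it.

v0:31,v1:17,v2:20,v3:23,v4:inf,v5:0,v6:inf,v7:inf,v8:inf

step 1: dist = v0:inf,v1:17,v2:inf,v3:inf,v4:inf,v5:0,v6:inf,v7:inf,v8:inf
step 2: dist = v0:inf,v1:17,v2:20,v3:inf,v4:inf,v5:0,v6:inf,v7:inf,v8:inf
step 3: dist = v0:31,v1:17,v2:20,v3:23,v4:inf,v5:0,v6:inf,v7:inf,v8:inf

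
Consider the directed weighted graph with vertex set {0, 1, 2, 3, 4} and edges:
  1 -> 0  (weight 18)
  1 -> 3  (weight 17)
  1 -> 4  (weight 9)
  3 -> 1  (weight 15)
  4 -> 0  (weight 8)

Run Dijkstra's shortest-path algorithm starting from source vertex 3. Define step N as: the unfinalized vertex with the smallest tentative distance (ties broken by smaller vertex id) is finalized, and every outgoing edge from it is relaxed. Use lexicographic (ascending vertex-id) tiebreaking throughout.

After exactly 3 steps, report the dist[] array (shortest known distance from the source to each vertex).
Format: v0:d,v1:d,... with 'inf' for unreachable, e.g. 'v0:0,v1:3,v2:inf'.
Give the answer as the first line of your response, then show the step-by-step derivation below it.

v0:32,v1:15,v2:inf,v3:0,v4:24

step 1: dist = v0:inf,v1:15,v2:inf,v3:0,v4:inf
step 2: dist = v0:33,v1:15,v2:inf,v3:0,v4:24
step 3: dist = v0:32,v1:15,v2:inf,v3:0,v4:24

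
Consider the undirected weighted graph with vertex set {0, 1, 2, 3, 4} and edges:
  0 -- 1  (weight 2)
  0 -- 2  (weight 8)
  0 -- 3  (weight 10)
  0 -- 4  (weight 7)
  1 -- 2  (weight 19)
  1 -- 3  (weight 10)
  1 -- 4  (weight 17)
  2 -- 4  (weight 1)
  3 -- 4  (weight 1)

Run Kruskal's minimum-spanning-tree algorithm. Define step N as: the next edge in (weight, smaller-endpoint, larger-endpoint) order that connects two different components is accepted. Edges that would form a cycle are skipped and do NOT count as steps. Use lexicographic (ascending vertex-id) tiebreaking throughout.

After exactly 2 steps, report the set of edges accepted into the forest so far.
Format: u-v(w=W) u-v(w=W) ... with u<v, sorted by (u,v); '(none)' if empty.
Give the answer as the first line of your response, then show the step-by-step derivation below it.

2-4(w=1) 3-4(w=1)

step 1: add edge 2-4 (w=1); MST = {2-4(w=1)}
step 2: add edge 3-4 (w=1); MST = {2-4(w=1) 3-4(w=1)}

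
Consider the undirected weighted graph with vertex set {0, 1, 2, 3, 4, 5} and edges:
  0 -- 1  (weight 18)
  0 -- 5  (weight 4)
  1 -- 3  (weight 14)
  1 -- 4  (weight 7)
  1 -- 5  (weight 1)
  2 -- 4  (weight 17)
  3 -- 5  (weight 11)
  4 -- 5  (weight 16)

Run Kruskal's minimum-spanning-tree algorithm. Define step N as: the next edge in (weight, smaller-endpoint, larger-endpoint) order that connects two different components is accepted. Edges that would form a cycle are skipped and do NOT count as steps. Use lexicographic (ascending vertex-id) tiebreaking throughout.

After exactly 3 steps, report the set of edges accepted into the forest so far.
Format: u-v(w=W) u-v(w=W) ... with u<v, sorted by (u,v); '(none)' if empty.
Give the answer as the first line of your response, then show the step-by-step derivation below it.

0-5(w=4) 1-4(w=7) 1-5(w=1)

step 1: add edge 1-5 (w=1); MST = {1-5(w=1)}
step 2: add edge 0-5 (w=4); MST = {0-5(w=4) 1-5(w=1)}
step 3: add edge 1-4 (w=7); MST = {0-5(w=4) 1-4(w=7) 1-5(w=1)}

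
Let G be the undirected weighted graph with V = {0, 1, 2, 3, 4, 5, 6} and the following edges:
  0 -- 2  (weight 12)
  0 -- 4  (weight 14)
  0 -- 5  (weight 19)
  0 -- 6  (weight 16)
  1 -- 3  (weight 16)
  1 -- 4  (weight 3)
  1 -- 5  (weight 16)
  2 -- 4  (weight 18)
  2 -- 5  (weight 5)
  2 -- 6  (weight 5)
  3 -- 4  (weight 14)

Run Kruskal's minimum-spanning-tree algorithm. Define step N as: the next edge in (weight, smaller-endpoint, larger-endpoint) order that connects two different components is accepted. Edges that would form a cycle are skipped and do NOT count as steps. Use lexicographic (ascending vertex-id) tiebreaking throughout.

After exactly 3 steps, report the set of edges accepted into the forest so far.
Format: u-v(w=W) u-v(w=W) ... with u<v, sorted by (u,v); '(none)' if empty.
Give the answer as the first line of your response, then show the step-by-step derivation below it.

1-4(w=3) 2-5(w=5) 2-6(w=5)

step 1: add edge 1-4 (w=3); MST = {1-4(w=3)}
step 2: add edge 2-5 (w=5); MST = {1-4(w=3) 2-5(w=5)}
step 3: add edge 2-6 (w=5); MST = {1-4(w=3) 2-5(w=5) 2-6(w=5)}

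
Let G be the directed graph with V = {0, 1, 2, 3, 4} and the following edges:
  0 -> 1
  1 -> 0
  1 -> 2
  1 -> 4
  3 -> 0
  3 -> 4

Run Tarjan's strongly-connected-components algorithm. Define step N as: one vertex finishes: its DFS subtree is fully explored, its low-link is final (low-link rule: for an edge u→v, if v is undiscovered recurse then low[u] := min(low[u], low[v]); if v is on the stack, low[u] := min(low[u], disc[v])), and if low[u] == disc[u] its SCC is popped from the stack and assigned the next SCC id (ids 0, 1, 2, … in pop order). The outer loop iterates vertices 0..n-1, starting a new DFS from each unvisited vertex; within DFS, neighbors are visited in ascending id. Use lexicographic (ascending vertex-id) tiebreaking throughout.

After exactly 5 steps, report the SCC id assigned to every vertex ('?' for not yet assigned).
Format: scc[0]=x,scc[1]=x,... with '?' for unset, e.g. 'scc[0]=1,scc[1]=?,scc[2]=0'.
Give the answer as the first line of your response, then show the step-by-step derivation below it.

scc[0]=2,scc[1]=2,scc[2]=0,scc[3]=3,scc[4]=1

step 1: low=(low[0]=0,low[1]=0,low[2]=2,low[3]=?,low[4]=?); scc=(scc[0]=?,scc[1]=?,scc[2]=0,scc[3]=?,scc[4]=?)
step 2: low=(low[0]=0,low[1]=0,low[2]=2,low[3]=?,low[4]=3); scc=(scc[0]=?,scc[1]=?,scc[2]=0,scc[3]=?,scc[4]=1)
step 3: low=(low[0]=0,low[1]=0,low[2]=2,low[3]=?,low[4]=3); scc=(scc[0]=?,scc[1]=?,scc[2]=0,scc[3]=?,scc[4]=1)
step 4: low=(low[0]=0,low[1]=0,low[2]=2,low[3]=?,low[4]=3); scc=(scc[0]=2,scc[1]=2,scc[2]=0,scc[3]=?,scc[4]=1)
step 5: low=(low[0]=0,low[1]=0,low[2]=2,low[3]=4,low[4]=3); scc=(scc[0]=2,scc[1]=2,scc[2]=0,scc[3]=3,scc[4]=1)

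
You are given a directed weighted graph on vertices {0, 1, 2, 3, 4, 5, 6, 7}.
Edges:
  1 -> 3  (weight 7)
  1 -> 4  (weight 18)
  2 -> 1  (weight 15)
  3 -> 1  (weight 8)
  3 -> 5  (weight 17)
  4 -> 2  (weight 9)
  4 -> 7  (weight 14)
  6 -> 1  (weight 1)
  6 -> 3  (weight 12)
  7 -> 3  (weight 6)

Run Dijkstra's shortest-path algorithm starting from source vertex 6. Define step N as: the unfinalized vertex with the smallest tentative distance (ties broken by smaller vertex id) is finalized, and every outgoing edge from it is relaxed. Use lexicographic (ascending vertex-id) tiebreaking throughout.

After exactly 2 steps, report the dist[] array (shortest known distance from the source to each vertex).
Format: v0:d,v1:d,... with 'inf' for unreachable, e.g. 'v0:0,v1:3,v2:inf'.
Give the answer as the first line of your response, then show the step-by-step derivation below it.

v0:inf,v1:1,v2:inf,v3:8,v4:19,v5:inf,v6:0,v7:inf

step 1: dist = v0:inf,v1:1,v2:inf,v3:12,v4:inf,v5:inf,v6:0,v7:inf
step 2: dist = v0:inf,v1:1,v2:inf,v3:8,v4:19,v5:inf,v6:0,v7:inf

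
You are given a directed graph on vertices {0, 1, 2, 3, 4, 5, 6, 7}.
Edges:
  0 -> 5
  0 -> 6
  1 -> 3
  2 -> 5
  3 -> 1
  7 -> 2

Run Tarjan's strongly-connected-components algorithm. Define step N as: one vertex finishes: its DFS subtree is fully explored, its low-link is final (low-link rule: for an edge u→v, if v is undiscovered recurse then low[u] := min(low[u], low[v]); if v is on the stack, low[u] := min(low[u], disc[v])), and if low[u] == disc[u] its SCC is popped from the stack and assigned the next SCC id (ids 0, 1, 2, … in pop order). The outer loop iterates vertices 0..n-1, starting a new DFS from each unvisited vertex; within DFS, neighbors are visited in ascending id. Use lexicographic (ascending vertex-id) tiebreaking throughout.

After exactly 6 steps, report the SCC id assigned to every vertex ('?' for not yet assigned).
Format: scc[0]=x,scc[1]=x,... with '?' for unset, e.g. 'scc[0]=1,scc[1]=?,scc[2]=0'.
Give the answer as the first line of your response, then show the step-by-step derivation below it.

scc[0]=2,scc[1]=3,scc[2]=4,scc[3]=3,scc[4]=?,scc[5]=0,scc[6]=1,scc[7]=?

step 1: low=(low[0]=0,low[1]=?,low[2]=?,low[3]=?,low[4]=?,low[5]=1,low[6]=?,low[7]=?); scc=(scc[0]=?,scc[1]=?,scc[2]=?,scc[3]=?,scc[4]=?,scc[5]=0,scc[6]=?,scc[7]=?)
step 2: low=(low[0]=0,low[1]=?,low[2]=?,low[3]=?,low[4]=?,low[5]=1,low[6]=2,low[7]=?); scc=(scc[0]=?,scc[1]=?,scc[2]=?,scc[3]=?,scc[4]=?,scc[5]=0,scc[6]=1,scc[7]=?)
step 3: low=(low[0]=0,low[1]=?,low[2]=?,low[3]=?,low[4]=?,low[5]=1,low[6]=2,low[7]=?); scc=(scc[0]=2,scc[1]=?,scc[2]=?,scc[3]=?,scc[4]=?,scc[5]=0,scc[6]=1,scc[7]=?)
step 4: low=(low[0]=0,low[1]=3,low[2]=?,low[3]=3,low[4]=?,low[5]=1,low[6]=2,low[7]=?); scc=(scc[0]=2,scc[1]=?,scc[2]=?,scc[3]=?,scc[4]=?,scc[5]=0,scc[6]=1,scc[7]=?)
step 5: low=(low[0]=0,low[1]=3,low[2]=?,low[3]=3,low[4]=?,low[5]=1,low[6]=2,low[7]=?); scc=(scc[0]=2,scc[1]=3,scc[2]=?,scc[3]=3,scc[4]=?,scc[5]=0,scc[6]=1,scc[7]=?)
step 6: low=(low[0]=0,low[1]=3,low[2]=5,low[3]=3,low[4]=?,low[5]=1,low[6]=2,low[7]=?); scc=(scc[0]=2,scc[1]=3,scc[2]=4,scc[3]=3,scc[4]=?,scc[5]=0,scc[6]=1,scc[7]=?)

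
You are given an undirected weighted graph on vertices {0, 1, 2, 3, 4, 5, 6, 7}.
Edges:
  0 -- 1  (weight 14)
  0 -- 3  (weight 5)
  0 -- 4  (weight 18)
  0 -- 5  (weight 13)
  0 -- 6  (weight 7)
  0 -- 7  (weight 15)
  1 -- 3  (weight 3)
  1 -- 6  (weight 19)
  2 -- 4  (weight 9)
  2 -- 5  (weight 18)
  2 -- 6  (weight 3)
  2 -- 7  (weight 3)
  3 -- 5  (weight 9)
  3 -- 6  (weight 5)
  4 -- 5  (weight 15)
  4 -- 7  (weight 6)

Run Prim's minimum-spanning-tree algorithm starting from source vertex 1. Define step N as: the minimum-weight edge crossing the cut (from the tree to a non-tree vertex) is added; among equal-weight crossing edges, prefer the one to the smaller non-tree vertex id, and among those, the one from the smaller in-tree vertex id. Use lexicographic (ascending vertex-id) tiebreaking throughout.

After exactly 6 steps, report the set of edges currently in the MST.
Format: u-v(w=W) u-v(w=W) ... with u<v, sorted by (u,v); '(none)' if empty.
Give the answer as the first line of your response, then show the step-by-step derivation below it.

0-3(w=5) 1-3(w=3) 2-6(w=3) 2-7(w=3) 3-6(w=5) 4-7(w=6)

step 1: add edge 1-3 (w=3); MST = {1-3(w=3)}
step 2: add edge 0-3 (w=5); MST = {0-3(w=5) 1-3(w=3)}
step 3: add edge 3-6 (w=5); MST = {0-3(w=5) 1-3(w=3) 3-6(w=5)}
step 4: add edge 2-6 (w=3); MST = {0-3(w=5) 1-3(w=3) 2-6(w=3) 3-6(w=5)}
step 5: add edge 2-7 (w=3); MST = {0-3(w=5) 1-3(w=3) 2-6(w=3) 2-7(w=3) 3-6(w=5)}
step 6: add edge 4-7 (w=6); MST = {0-3(w=5) 1-3(w=3) 2-6(w=3) 2-7(w=3) 3-6(w=5) 4-7(w=6)}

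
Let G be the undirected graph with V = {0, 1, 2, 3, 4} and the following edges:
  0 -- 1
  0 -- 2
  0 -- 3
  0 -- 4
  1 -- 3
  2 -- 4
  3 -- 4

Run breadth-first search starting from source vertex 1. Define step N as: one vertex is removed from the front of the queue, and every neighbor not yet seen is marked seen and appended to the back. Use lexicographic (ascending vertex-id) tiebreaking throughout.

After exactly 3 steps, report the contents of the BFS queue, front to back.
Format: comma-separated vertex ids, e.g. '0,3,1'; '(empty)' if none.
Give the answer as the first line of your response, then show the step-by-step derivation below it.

2,4

step 1: dequeue 1; queue=[0,3]; order=1
step 2: dequeue 0; queue=[3,2,4]; order=1,0
step 3: dequeue 3; queue=[2,4]; order=1,0,3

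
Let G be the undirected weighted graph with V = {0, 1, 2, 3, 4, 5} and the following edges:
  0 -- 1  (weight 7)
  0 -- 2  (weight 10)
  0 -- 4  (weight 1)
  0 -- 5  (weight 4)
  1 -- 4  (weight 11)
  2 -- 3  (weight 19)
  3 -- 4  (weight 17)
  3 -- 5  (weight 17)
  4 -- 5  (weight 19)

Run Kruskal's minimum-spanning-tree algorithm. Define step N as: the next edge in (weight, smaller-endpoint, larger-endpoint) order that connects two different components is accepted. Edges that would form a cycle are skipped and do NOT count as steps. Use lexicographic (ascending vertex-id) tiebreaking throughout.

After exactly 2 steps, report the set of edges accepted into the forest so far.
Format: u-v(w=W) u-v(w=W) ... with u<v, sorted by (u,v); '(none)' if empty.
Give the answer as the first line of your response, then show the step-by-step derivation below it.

0-4(w=1) 0-5(w=4)

step 1: add edge 0-4 (w=1); MST = {0-4(w=1)}
step 2: add edge 0-5 (w=4); MST = {0-4(w=1) 0-5(w=4)}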